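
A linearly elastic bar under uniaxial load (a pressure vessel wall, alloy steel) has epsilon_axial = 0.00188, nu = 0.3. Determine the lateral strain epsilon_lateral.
Model: a linearly elastic bar under uniaxial load, so epsilon_lateral = -nu·epsilon_axial.
Substitute:
  epsilon_lateral = -(0.3 × 0.00188)
  epsilon_lateral = -0.000564
Final answer: epsilon_lateral = -0.000564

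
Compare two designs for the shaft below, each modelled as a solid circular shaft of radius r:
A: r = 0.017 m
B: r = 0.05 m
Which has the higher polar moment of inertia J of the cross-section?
Model: a solid circular shaft of radius r, so J = (π·r^4) / 2 (SI units).
  A: J = (π × 0.017^4) / 2 = 1.312 × 10⁻⁷ m⁴
  B: J = (π × 0.05^4) / 2 = 9.817 × 10⁻⁶ m⁴
9.817 × 10⁻⁶ m⁴ > 1.312 × 10⁻⁷ m⁴, so B is larger.
Final answer: B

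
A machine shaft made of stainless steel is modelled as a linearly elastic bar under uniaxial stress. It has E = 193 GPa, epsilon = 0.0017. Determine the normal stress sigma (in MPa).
Model: a linearly elastic bar under uniaxial stress, so sigma = E·epsilon.
Convert to SI units:
  E = 193 GPa = 1.93 × 10¹¹ Pa
Substitute:
  sigma = (1.93 × 10¹¹) × 0.0017
  sigma = 3.281 × 10⁸ Pa
Convert: sigma = 3.281 × 10⁸ Pa = 328.1 MPa
Final answer: sigma = 328.1 MPa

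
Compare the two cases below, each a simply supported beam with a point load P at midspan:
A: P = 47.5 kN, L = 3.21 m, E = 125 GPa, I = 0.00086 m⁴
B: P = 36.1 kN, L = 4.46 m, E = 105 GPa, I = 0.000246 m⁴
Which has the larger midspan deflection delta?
Model: a simply supported beam with a point load P at midspan, so delta = (P·L^3) / (48·E·I) (SI units).
  A: delta = (47500 × 3.21^3) / (48 × (1.25 × 10¹¹) × 0.00086) = 0.0003045 m = 0.3045 mm
  B: delta = (36100 × 4.46^3) / (48 × (1.05 × 10¹¹) × 0.000246) = 0.002583 m = 2.583 mm
2.583 mm > 0.3045 mm, so B is larger.
Final answer: B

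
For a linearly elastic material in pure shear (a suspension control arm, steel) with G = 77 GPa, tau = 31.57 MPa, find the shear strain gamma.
Model: a linearly elastic material in pure shear, so tau = G·gamma.
Solve for gamma: gamma = tau / G.
Convert to SI units:
  G = 77 GPa = 7.7 × 10¹⁰ Pa
  tau = 31.57 MPa = 3.157 × 10⁷ Pa
Substitute:
  gamma = (3.157 × 10⁷) / (7.7 × 10¹⁰)
  gamma = 0.00041
Final answer: gamma = 0.00041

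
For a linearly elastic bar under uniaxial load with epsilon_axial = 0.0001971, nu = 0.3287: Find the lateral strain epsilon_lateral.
Model: a linearly elastic bar under uniaxial load, so epsilon_lateral = -nu·epsilon_axial.
Substitute:
  epsilon_lateral = -(0.3287 × 0.0001971)
  epsilon_lateral = -6.479 × 10⁻⁵
Final answer: epsilon_lateral = -6.479 × 10⁻⁵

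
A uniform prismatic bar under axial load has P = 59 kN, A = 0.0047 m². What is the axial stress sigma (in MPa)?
Model: a uniform prismatic bar under axial load, so sigma = P / A.
Convert to SI units:
  P = 59 kN = 59000 N
Substitute:
  sigma = 59000 / 0.0047
  sigma = 1.255 × 10⁷ Pa
Convert: sigma = 1.255 × 10⁷ Pa = 12.55 MPa
Final answer: sigma = 12.55 MPa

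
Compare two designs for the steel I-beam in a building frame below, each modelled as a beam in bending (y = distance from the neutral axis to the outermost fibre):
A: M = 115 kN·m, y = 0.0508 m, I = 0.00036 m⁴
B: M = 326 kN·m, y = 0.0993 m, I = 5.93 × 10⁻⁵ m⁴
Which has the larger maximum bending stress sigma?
Model: a beam in bending (y = distance from the neutral axis to the outermost fibre), so sigma = (M·y) / I (SI units).
  A: sigma = (115000 × 0.0508) / 0.00036 = 1.623 × 10⁷ Pa = 16.23 MPa
  B: sigma = (326000 × 0.0993) / (5.93 × 10⁻⁵) = 5.459 × 10⁸ Pa = 545.9 MPa
545.9 MPa > 16.23 MPa, so B is larger.
Final answer: B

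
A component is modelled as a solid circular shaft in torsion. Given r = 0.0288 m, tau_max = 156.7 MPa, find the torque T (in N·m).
Model: a solid circular shaft in torsion, so tau_max = (2·T) / (π·r^3).
Solve for T: T = (π·tau_max·r^3) / 2.
Convert to SI units:
  tau_max = 156.7 MPa = 1.567 × 10⁸ Pa
Substitute:
  T = (π × (1.567 × 10⁸) × 0.0288^3) / 2
  T = 5880 N·m
Final answer: T = 5880 N·m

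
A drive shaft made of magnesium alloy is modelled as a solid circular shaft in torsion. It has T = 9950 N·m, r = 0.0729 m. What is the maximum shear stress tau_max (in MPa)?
Model: a solid circular shaft in torsion, so tau_max = (2·T) / (π·r^3).
Substitute:
  tau_max = (2 × 9950) / (π × 0.0729^3)
  tau_max = 1.635 × 10⁷ Pa
Convert: tau_max = 1.635 × 10⁷ Pa = 16.35 MPa
Final answer: tau_max = 16.35 MPa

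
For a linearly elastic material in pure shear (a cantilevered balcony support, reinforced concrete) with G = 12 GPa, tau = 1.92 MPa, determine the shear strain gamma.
Model: a linearly elastic material in pure shear, so tau = G·gamma.
Solve for gamma: gamma = tau / G.
Convert to SI units:
  G = 12 GPa = 1.2 × 10¹⁰ Pa
  tau = 1.92 MPa = 1.92 × 10⁶ Pa
Substitute:
  gamma = (1.92 × 10⁶) / (1.2 × 10¹⁰)
  gamma = 0.00016
Final answer: gamma = 0.00016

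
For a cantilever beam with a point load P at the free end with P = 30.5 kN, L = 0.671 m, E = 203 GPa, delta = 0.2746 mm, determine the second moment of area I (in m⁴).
Model: a cantilever beam with a point load P at the free end, so delta = (P·L^3) / (3·E·I).
Solve for I: I = (P·L^3) / (3·delta·E).
Convert to SI units:
  P = 30.5 kN = 30500 N
  E = 203 GPa = 2.03 × 10¹¹ Pa
  delta = 0.2746 mm = 0.0002746 m
Substitute:
  I = (30500 × 0.671^3) / (3 × 0.0002746 × (2.03 × 10¹¹))
  I = 5.51 × 10⁻⁵ m⁴
Final answer: I = 5.51 × 10⁻⁵ m⁴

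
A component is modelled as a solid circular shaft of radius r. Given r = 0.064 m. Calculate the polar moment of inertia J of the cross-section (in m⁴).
Model: a solid circular shaft of radius r, so J = (π·r^4) / 2.
Substitute:
  J = (π × 0.064^4) / 2
  J = 2.635 × 10⁻⁵ m⁴
Final answer: J = 2.635 × 10⁻⁵ m⁴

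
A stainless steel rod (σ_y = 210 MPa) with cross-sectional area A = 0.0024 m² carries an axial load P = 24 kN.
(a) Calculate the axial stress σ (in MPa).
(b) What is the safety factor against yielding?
(a) Axial stress σ = P/A. Convert P = 24 kN = 24000 N.
  σ = 24000 / 0.0024 = 1 × 10⁷ Pa = 10 MPa
(b) Safety factor SF = σ_y/σ = 210 / 10 = 21
Final answer: (a) σ = 10 MPa, (b) SF = 21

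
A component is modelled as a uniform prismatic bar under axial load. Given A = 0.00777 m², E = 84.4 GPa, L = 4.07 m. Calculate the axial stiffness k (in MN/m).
Model: a uniform prismatic bar under axial load, so k = (A·E) / L.
Convert to SI units:
  E = 84.4 GPa = 8.44 × 10¹⁰ Pa
Substitute:
  k = (0.00777 × (8.44 × 10¹⁰)) / 4.07
  k = 1.611 × 10⁸ N/m
Convert: k = 1.611 × 10⁸ N/m = 161.1 MN/m
Final answer: k = 161.1 MN/m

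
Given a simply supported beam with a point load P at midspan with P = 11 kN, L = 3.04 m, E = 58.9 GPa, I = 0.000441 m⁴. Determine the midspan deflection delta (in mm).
Model: a simply supported beam with a point load P at midspan, so delta = (P·L^3) / (48·E·I).
Convert to SI units:
  P = 11 kN = 11000 N
  E = 58.9 GPa = 5.89 × 10¹⁰ Pa
Substitute:
  delta = (11000 × 3.04^3) / (48 × (5.89 × 10¹⁰) × 0.000441)
  delta = 0.0002479 m
Convert: delta = 0.0002479 m = 0.2479 mm
Final answer: delta = 0.2479 mm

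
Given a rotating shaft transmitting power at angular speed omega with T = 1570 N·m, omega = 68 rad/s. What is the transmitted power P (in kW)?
Model: a rotating shaft transmitting power at angular speed omega, so P = T·omega.
Substitute:
  P = 1570 × 68
  P = 106800 W
Convert: P = 106800 W = 106.8 kW
Final answer: P = 106.8 kW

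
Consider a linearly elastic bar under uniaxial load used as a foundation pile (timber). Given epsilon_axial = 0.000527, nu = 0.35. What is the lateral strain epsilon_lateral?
Model: a linearly elastic bar under uniaxial load, so epsilon_lateral = -nu·epsilon_axial.
Substitute:
  epsilon_lateral = -(0.35 × 0.000527)
  epsilon_lateral = -0.0001844
Final answer: epsilon_lateral = -0.0001844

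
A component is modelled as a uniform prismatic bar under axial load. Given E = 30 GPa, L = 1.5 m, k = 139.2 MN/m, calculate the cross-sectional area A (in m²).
Model: a uniform prismatic bar under axial load, so k = (A·E) / L.
Solve for A: A = (k·L) / E.
Convert to SI units:
  E = 30 GPa = 3 × 10¹⁰ Pa
  k = 139.2 MN/m = 1.392 × 10⁸ N/m
Substitute:
  A = ((1.392 × 10⁸) × 1.5) / (3 × 10¹⁰)
  A = 0.00696 m²
Final answer: A = 0.00696 m²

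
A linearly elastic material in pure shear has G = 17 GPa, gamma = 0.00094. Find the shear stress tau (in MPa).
Model: a linearly elastic material in pure shear, so tau = G·gamma.
Convert to SI units:
  G = 17 GPa = 1.7 × 10¹⁰ Pa
Substitute:
  tau = (1.7 × 10¹⁰) × 0.00094
  tau = 1.598 × 10⁷ Pa
Convert: tau = 1.598 × 10⁷ Pa = 15.98 MPa
Final answer: tau = 15.98 MPa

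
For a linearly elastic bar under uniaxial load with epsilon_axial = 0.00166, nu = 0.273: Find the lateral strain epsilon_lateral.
Model: a linearly elastic bar under uniaxial load, so epsilon_lateral = -nu·epsilon_axial.
Substitute:
  epsilon_lateral = -(0.273 × 0.00166)
  epsilon_lateral = -0.0004532
Final answer: epsilon_lateral = -0.0004532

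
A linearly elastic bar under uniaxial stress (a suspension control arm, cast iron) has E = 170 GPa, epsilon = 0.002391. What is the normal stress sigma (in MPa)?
Model: a linearly elastic bar under uniaxial stress, so sigma = E·epsilon.
Convert to SI units:
  E = 170 GPa = 1.7 × 10¹¹ Pa
Substitute:
  sigma = (1.7 × 10¹¹) × 0.002391
  sigma = 4.065 × 10⁸ Pa
Convert: sigma = 4.065 × 10⁸ Pa = 406.5 MPa
Final answer: sigma = 406.5 MPa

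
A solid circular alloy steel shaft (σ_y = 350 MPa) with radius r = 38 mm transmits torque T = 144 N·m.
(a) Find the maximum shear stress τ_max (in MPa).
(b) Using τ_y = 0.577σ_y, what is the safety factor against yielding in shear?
(a) For a solid circular shaft, τ_max = T·r/J with J = π·r^4/2, i.e. τ_max = 2·T / (π·r^3). Convert r = 38 mm = 0.038 m.
  τ_max = (2 × 144) / (π × 0.038^3) = 1.671 × 10⁶ Pa = 1.671 MPa
(b) τ_y = 0.577 × 350 = 201.95 MPa
  SF = τ_y/τ_max = 201.95 / 1.671 = 120.9
Final answer: (a) τ_max = 1.671 MPa, (b) SF = 120.9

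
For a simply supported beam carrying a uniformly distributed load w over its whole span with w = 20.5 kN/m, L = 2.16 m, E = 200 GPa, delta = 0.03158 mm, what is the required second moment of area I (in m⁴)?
Model: a simply supported beam carrying a uniformly distributed load w over its whole span, so delta = (5·w·L^4) / (384·E·I).
Solve for I: I = (5·w·L^4) / (384·delta·E).
Convert to SI units:
  w = 20.5 kN/m = 20500 N/m
  E = 200 GPa = 2 × 10¹¹ Pa
  delta = 0.03158 mm = 3.158 × 10⁻⁵ m
Substitute:
  I = (5 × 20500 × 2.16^4) / (384 × (3.158 × 10⁻⁵) × (2 × 10¹¹))
  I = 0.00092 m⁴
Final answer: I = 0.00092 m⁴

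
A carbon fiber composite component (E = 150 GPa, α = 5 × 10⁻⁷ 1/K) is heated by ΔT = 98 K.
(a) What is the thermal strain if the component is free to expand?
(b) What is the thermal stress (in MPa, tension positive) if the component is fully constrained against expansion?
(a) Free thermal strain ε_th = α·ΔT = (5 × 10⁻⁷) × 98 = 4.9 × 10⁻⁵
(b) Fully constrained, the expansion is suppressed, so σ = -E·α·ΔT. Convert E = 150 GPa = 1.5 × 10¹¹ Pa.
  σ = -(1.5 × 10¹¹) × (5 × 10⁻⁷) × 98 = -7.35 × 10⁶ Pa = -7.35 MPa (compressive)
Final answer: (a) ε_th = 4.9 × 10⁻⁵, (b) σ = -7.35 MPa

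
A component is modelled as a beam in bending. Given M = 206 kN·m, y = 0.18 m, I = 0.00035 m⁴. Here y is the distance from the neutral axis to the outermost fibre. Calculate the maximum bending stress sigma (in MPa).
Model: a beam in bending, so sigma = (M·y) / I.
Convert to SI units:
  M = 206 kN·m = 206000 N·m
Substitute:
  sigma = (206000 × 0.18) / 0.00035
  sigma = 1.059 × 10⁸ Pa
Convert: sigma = 1.059 × 10⁸ Pa = 105.9 MPa
Final answer: sigma = 105.9 MPa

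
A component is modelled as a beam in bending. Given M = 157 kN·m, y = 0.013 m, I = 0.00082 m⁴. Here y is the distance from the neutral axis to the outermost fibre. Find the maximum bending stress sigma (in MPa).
Model: a beam in bending, so sigma = (M·y) / I.
Convert to SI units:
  M = 157 kN·m = 157000 N·m
Substitute:
  sigma = (157000 × 0.013) / 0.00082
  sigma = 2.489 × 10⁶ Pa
Convert: sigma = 2.489 × 10⁶ Pa = 2.489 MPa
Final answer: sigma = 2.489 MPa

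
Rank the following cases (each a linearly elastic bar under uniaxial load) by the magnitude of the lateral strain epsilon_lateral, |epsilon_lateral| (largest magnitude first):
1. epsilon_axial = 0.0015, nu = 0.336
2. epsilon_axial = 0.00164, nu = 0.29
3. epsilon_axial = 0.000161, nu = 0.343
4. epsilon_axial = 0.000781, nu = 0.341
Model: a linearly elastic bar under uniaxial load, so epsilon_lateral = -nu·epsilon_axial (SI units).
  Case 1: epsilon_lateral = -(0.336 × 0.0015) = -0.000504
  Case 2: epsilon_lateral = -(0.29 × 0.00164) = -0.0004756
  Case 3: epsilon_lateral = -(0.343 × 0.000161) = -5.522 × 10⁻⁵
  Case 4: epsilon_lateral = -(0.341 × 0.000781) = -0.0002663
Ordering by |epsilon_lateral|: 0.000504 (case 1) > 0.0004756 (case 2) > 0.0002663 (case 4) > 5.522 × 10⁻⁵ (case 3)
Final answer: 1, 2, 4, 3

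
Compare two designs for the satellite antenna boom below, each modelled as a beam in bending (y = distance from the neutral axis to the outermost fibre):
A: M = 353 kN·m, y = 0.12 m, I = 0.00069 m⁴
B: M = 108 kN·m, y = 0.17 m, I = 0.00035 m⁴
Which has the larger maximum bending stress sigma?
Model: a beam in bending (y = distance from the neutral axis to the outermost fibre), so sigma = (M·y) / I (SI units).
  A: sigma = (353000 × 0.12) / 0.00069 = 6.139 × 10⁷ Pa = 61.39 MPa
  B: sigma = (108000 × 0.17) / 0.00035 = 5.246 × 10⁷ Pa = 52.46 MPa
61.39 MPa > 52.46 MPa, so A is larger.
Final answer: A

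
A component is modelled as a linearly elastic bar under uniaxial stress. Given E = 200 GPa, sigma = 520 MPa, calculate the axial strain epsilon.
Model: a linearly elastic bar under uniaxial stress, so sigma = E·epsilon.
Solve for epsilon: epsilon = sigma / E.
Convert to SI units:
  E = 200 GPa = 2 × 10¹¹ Pa
  sigma = 520 MPa = 5.2 × 10⁸ Pa
Substitute:
  epsilon = (5.2 × 10⁸) / (2 × 10¹¹)
  epsilon = 0.0026
Final answer: epsilon = 0.0026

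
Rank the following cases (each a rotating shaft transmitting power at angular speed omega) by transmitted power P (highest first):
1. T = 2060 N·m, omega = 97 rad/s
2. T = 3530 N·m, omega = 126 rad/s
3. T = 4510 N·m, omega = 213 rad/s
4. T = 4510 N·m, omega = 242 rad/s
Model: a rotating shaft transmitting power at angular speed omega, so P = T·omega (SI units).
  Case 1: P = 2060 × 97 = 199800 W = 199.8 kW
  Case 2: P = 3530 × 126 = 444800 W = 444.8 kW
  Case 3: P = 4510 × 213 = 960600 W = 960.6 kW
  Case 4: P = 4510 × 242 = 1.091 × 10⁶ W = 1091 kW
Ordering: 1091 kW (case 4) > 960.6 kW (case 3) > 444.8 kW (case 2) > 199.8 kW (case 1)
Final answer: 4, 3, 2, 1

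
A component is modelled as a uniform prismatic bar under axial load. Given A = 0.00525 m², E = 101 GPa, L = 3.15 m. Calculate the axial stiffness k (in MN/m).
Model: a uniform prismatic bar under axial load, so k = (A·E) / L.
Convert to SI units:
  E = 101 GPa = 1.01 × 10¹¹ Pa
Substitute:
  k = (0.00525 × (1.01 × 10¹¹)) / 3.15
  k = 1.683 × 10⁸ N/m
Convert: k = 1.683 × 10⁸ N/m = 168.3 MN/m
Final answer: k = 168.3 MN/m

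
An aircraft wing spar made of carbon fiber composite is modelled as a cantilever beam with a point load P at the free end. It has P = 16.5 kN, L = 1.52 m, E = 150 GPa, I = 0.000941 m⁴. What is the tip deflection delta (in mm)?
Model: a cantilever beam with a point load P at the free end, so delta = (P·L^3) / (3·E·I).
Convert to SI units:
  P = 16.5 kN = 16500 N
  E = 150 GPa = 1.5 × 10¹¹ Pa
Substitute:
  delta = (16500 × 1.52^3) / (3 × (1.5 × 10¹¹) × 0.000941)
  delta = 0.0001368 m
Convert: delta = 0.0001368 m = 0.1368 mm
Final answer: delta = 0.1368 mm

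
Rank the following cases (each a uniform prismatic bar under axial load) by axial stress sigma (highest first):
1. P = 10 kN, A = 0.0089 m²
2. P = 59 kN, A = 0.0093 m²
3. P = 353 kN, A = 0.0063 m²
Model: a uniform prismatic bar under axial load, so sigma = P / A (SI units).
  Case 1: sigma = 10000 / 0.0089 = 1.124 × 10⁶ Pa = 1.124 MPa
  Case 2: sigma = 59000 / 0.0093 = 6.344 × 10⁶ Pa = 6.344 MPa
  Case 3: sigma = 353000 / 0.0063 = 5.603 × 10⁷ Pa = 56.03 MPa
Ordering: 56.03 MPa (case 3) > 6.344 MPa (case 2) > 1.124 MPa (case 1)
Final answer: 3, 2, 1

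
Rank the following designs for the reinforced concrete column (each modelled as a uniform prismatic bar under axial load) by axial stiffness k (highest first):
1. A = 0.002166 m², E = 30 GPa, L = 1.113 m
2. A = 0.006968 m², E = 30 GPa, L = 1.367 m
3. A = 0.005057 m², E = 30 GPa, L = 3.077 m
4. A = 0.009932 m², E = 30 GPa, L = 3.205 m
Model: a uniform prismatic bar under axial load, so k = (A·E) / L (SI units).
  Case 1: k = (0.002166 × (3 × 10¹⁰)) / 1.113 = 5.838 × 10⁷ N/m = 58.38 MN/m
  Case 2: k = (0.006968 × (3 × 10¹⁰)) / 1.367 = 1.529 × 10⁸ N/m = 152.9 MN/m
  Case 3: k = (0.005057 × (3 × 10¹⁰)) / 3.077 = 4.93 × 10⁷ N/m = 49.3 MN/m
  Case 4: k = (0.009932 × (3 × 10¹⁰)) / 3.205 = 9.297 × 10⁷ N/m = 92.97 MN/m
Ordering: 152.9 MN/m (case 2) > 92.97 MN/m (case 4) > 58.38 MN/m (case 1) > 49.3 MN/m (case 3)
Final answer: 2, 4, 1, 3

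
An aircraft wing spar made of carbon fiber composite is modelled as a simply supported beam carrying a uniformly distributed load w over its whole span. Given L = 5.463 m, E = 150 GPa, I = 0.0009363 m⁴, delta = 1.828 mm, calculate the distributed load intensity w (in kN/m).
Model: a simply supported beam carrying a uniformly distributed load w over its whole span, so delta = (5·w·L^4) / (384·E·I).
Solve for w: w = (384·delta·E·I) / (5·L^4).
Convert to SI units:
  E = 150 GPa = 1.5 × 10¹¹ Pa
  delta = 1.828 mm = 0.001828 m
Substitute:
  w = (384 × 0.001828 × (1.5 × 10¹¹) × 0.0009363) / (5 × 5.463^4)
  w = 22140 N/m
Convert: w = 22140 N/m = 22.14 kN/m
Final answer: w = 22.14 kN/m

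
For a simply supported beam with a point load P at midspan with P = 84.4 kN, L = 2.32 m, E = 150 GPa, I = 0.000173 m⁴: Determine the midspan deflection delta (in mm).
Model: a simply supported beam with a point load P at midspan, so delta = (P·L^3) / (48·E·I).
Convert to SI units:
  P = 84.4 kN = 84400 N
  E = 150 GPa = 1.5 × 10¹¹ Pa
Substitute:
  delta = (84400 × 2.32^3) / (48 × (1.5 × 10¹¹) × 0.000173)
  delta = 0.0008461 m
Convert: delta = 0.0008461 m = 0.8461 mm
Final answer: delta = 0.8461 mm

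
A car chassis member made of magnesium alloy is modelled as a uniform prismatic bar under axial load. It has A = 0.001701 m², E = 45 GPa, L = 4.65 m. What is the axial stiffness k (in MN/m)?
Model: a uniform prismatic bar under axial load, so k = (A·E) / L.
Convert to SI units:
  E = 45 GPa = 4.5 × 10¹⁰ Pa
Substitute:
  k = (0.001701 × (4.5 × 10¹⁰)) / 4.65
  k = 1.646 × 10⁷ N/m
Convert: k = 1.646 × 10⁷ N/m = 16.46 MN/m
Final answer: k = 16.46 MN/m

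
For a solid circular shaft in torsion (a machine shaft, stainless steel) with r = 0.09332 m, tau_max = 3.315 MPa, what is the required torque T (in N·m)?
Model: a solid circular shaft in torsion, so tau_max = (2·T) / (π·r^3).
Solve for T: T = (π·tau_max·r^3) / 2.
Convert to SI units:
  tau_max = 3.315 MPa = 3.315 × 10⁶ Pa
Substitute:
  T = (π × (3.315 × 10⁶) × 0.09332^3) / 2
  T = 4232 N·m
Final answer: T = 4232 N·m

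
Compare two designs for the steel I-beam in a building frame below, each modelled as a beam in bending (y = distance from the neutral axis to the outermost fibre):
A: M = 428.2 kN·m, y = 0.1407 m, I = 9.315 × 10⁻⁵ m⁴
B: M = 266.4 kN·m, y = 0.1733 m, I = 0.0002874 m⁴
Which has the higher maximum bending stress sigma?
Model: a beam in bending (y = distance from the neutral axis to the outermost fibre), so sigma = (M·y) / I (SI units).
  A: sigma = (428200 × 0.1407) / (9.315 × 10⁻⁵) = 6.468 × 10⁸ Pa = 646.8 MPa
  B: sigma = (266400 × 0.1733) / 0.0002874 = 1.606 × 10⁸ Pa = 160.6 MPa
646.8 MPa > 160.6 MPa, so A is larger.
Final answer: A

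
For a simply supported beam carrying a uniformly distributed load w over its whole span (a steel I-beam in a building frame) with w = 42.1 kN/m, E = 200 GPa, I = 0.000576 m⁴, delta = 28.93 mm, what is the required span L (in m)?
Model: a simply supported beam carrying a uniformly distributed load w over its whole span, so delta = (5·w·L^4) / (384·E·I).
Solve for L: L = ((384·delta·E·I) / (5·w))^(1/4).
Convert to SI units:
  w = 42.1 kN/m = 42100 N/m
  E = 200 GPa = 2 × 10¹¹ Pa
  delta = 28.93 mm = 0.02893 m
Substitute:
  L = ((384 × 0.02893 × (2 × 10¹¹) × 0.000576) / (5 × 42100))^(1/4)
  L = 8.83 m
Final answer: L = 8.83 m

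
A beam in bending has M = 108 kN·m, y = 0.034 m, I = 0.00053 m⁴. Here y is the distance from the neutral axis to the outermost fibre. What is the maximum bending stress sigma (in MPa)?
Model: a beam in bending, so sigma = (M·y) / I.
Convert to SI units:
  M = 108 kN·m = 108000 N·m
Substitute:
  sigma = (108000 × 0.034) / 0.00053
  sigma = 6.928 × 10⁶ Pa
Convert: sigma = 6.928 × 10⁶ Pa = 6.928 MPa
Final answer: sigma = 6.928 MPa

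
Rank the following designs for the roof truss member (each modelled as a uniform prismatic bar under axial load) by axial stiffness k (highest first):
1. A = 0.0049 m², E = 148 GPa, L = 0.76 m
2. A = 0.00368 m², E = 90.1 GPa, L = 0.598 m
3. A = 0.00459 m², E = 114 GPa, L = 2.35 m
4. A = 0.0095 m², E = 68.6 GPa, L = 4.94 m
Model: a uniform prismatic bar under axial load, so k = (A·E) / L (SI units).
  Case 1: k = (0.0049 × (1.48 × 10¹¹)) / 0.76 = 9.542 × 10⁸ N/m = 954.2 MN/m
  Case 2: k = (0.00368 × (9.01 × 10¹⁰)) / 0.598 = 5.545 × 10⁸ N/m = 554.5 MN/m
  Case 3: k = (0.00459 × (1.14 × 10¹¹)) / 2.35 = 2.227 × 10⁸ N/m = 222.7 MN/m
  Case 4: k = (0.0095 × (6.86 × 10¹⁰)) / 4.94 = 1.319 × 10⁸ N/m = 131.9 MN/m
Ordering: 954.2 MN/m (case 1) > 554.5 MN/m (case 2) > 222.7 MN/m (case 3) > 131.9 MN/m (case 4)
Final answer: 1, 2, 3, 4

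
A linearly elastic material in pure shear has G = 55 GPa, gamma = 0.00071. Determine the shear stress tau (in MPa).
Model: a linearly elastic material in pure shear, so tau = G·gamma.
Convert to SI units:
  G = 55 GPa = 5.5 × 10¹⁰ Pa
Substitute:
  tau = (5.5 × 10¹⁰) × 0.00071
  tau = 3.905 × 10⁷ Pa
Convert: tau = 3.905 × 10⁷ Pa = 39.05 MPa
Final answer: tau = 39.05 MPa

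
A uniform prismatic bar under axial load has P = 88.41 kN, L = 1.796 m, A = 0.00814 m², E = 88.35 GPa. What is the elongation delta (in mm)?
Model: a uniform prismatic bar under axial load, so delta = (P·L) / (A·E).
Convert to SI units:
  P = 88.41 kN = 88410 N
  E = 88.35 GPa = 8.835 × 10¹⁰ Pa
Substitute:
  delta = (88410 × 1.796) / (0.00814 × (8.835 × 10¹⁰))
  delta = 0.0002208 m
Convert: delta = 0.0002208 m = 0.2208 mm
Final answer: delta = 0.2208 mm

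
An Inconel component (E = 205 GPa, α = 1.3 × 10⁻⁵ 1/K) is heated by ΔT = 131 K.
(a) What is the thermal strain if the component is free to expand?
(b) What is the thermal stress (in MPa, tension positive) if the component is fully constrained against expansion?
(a) Free thermal strain ε_th = α·ΔT = (1.3 × 10⁻⁵) × 131 = 0.001703
(b) Fully constrained, the expansion is suppressed, so σ = -E·α·ΔT. Convert E = 205 GPa = 2.05 × 10¹¹ Pa.
  σ = -(2.05 × 10¹¹) × (1.3 × 10⁻⁵) × 131 = -3.491 × 10⁸ Pa = -349.1 MPa (compressive)
Final answer: (a) ε_th = 0.001703, (b) σ = -349.1 MPa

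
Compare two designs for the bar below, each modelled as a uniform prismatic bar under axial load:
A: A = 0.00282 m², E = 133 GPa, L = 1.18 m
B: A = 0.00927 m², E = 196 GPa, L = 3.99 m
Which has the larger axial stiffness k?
Model: a uniform prismatic bar under axial load, so k = (A·E) / L (SI units).
  A: k = (0.00282 × (1.33 × 10¹¹)) / 1.18 = 3.178 × 10⁸ N/m = 317.8 MN/m
  B: k = (0.00927 × (1.96 × 10¹¹)) / 3.99 = 4.554 × 10⁸ N/m = 455.4 MN/m
455.4 MN/m > 317.8 MN/m, so B is larger.
Final answer: B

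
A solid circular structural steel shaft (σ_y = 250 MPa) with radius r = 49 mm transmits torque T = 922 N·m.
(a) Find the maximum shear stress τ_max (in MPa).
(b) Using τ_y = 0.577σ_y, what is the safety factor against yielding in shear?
(a) For a solid circular shaft, τ_max = T·r/J with J = π·r^4/2, i.e. τ_max = 2·T / (π·r^3). Convert r = 49 mm = 0.049 m.
  τ_max = (2 × 922) / (π × 0.049^3) = 4.989 × 10⁶ Pa = 4.989 MPa
(b) τ_y = 0.577 × 250 = 144.25 MPa
  SF = τ_y/τ_max = 144.25 / 4.989 = 28.91
Final answer: (a) τ_max = 4.989 MPa, (b) SF = 28.91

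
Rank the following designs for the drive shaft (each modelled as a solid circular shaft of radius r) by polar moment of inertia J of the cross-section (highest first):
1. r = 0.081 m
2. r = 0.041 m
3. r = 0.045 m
Model: a solid circular shaft of radius r, so J = (π·r^4) / 2 (SI units).
  Case 1: J = (π × 0.081^4) / 2 = 6.762 × 10⁻⁵ m⁴
  Case 2: J = (π × 0.041^4) / 2 = 4.439 × 10⁻⁶ m⁴
  Case 3: J = (π × 0.045^4) / 2 = 6.441 × 10⁻⁶ m⁴
Ordering: 6.762 × 10⁻⁵ m⁴ (case 1) > 6.441 × 10⁻⁶ m⁴ (case 3) > 4.439 × 10⁻⁶ m⁴ (case 2)
Final answer: 1, 3, 2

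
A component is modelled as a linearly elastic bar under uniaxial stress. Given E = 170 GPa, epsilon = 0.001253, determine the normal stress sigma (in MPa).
Model: a linearly elastic bar under uniaxial stress, so epsilon = sigma / E.
Solve for sigma: sigma = epsilon·E.
Convert to SI units:
  E = 170 GPa = 1.7 × 10¹¹ Pa
Substitute:
  sigma = 0.001253 × (1.7 × 10¹¹)
  sigma = 2.13 × 10⁸ Pa
Convert: sigma = 2.13 × 10⁸ Pa = 213 MPa
Final answer: sigma = 213 MPa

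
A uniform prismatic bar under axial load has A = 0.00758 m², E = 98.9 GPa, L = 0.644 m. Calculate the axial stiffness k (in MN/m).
Model: a uniform prismatic bar under axial load, so k = (A·E) / L.
Convert to SI units:
  E = 98.9 GPa = 9.89 × 10¹⁰ Pa
Substitute:
  k = (0.00758 × (9.89 × 10¹⁰)) / 0.644
  k = 1.164 × 10⁹ N/m
Convert: k = 1.164 × 10⁹ N/m = 1164 MN/m
Final answer: k = 1164 MN/m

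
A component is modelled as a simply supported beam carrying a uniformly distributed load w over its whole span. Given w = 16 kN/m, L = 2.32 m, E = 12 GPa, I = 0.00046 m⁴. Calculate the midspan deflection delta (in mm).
Model: a simply supported beam carrying a uniformly distributed load w over its whole span, so delta = (5·w·L^4) / (384·E·I).
Convert to SI units:
  w = 16 kN/m = 16000 N/m
  E = 12 GPa = 1.2 × 10¹⁰ Pa
Substitute:
  delta = (5 × 16000 × 2.32^4) / (384 × (1.2 × 10¹⁰) × 0.00046)
  delta = 0.001093 m
Convert: delta = 0.001093 m = 1.093 mm
Final answer: delta = 1.093 mm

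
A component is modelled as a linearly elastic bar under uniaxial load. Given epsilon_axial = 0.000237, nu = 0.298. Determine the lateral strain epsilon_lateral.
Model: a linearly elastic bar under uniaxial load, so epsilon_lateral = -nu·epsilon_axial.
Substitute:
  epsilon_lateral = -(0.298 × 0.000237)
  epsilon_lateral = -7.063 × 10⁻⁵
Final answer: epsilon_lateral = -7.063 × 10⁻⁵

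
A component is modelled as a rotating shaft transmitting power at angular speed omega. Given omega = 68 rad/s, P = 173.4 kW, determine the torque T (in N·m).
Model: a rotating shaft transmitting power at angular speed omega, so P = T·omega.
Solve for T: T = P / omega.
Convert to SI units:
  P = 173.4 kW = 173400 W
Substitute:
  T = 173400 / 68
  T = 2550 N·m
Final answer: T = 2550 N·m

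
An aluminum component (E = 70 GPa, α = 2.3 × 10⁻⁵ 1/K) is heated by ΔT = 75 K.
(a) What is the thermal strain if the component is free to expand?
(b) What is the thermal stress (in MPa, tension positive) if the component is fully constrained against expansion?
(a) Free thermal strain ε_th = α·ΔT = (2.3 × 10⁻⁵) × 75 = 0.001725
(b) Fully constrained, the expansion is suppressed, so σ = -E·α·ΔT. Convert E = 70 GPa = 7 × 10¹⁰ Pa.
  σ = -(7 × 10¹⁰) × (2.3 × 10⁻⁵) × 75 = -1.208 × 10⁸ Pa = -120.8 MPa (compressive)
Final answer: (a) ε_th = 0.001725, (b) σ = -120.8 MPa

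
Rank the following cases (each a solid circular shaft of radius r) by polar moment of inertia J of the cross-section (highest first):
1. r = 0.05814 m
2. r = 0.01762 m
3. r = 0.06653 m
Model: a solid circular shaft of radius r, so J = (π·r^4) / 2 (SI units).
  Case 1: J = (π × 0.05814^4) / 2 = 1.795 × 10⁻⁵ m⁴
  Case 2: J = (π × 0.01762^4) / 2 = 1.514 × 10⁻⁷ m⁴
  Case 3: J = (π × 0.06653^4) / 2 = 3.077 × 10⁻⁵ m⁴
Ordering: 3.077 × 10⁻⁵ m⁴ (case 3) > 1.795 × 10⁻⁵ m⁴ (case 1) > 1.514 × 10⁻⁷ m⁴ (case 2)
Final answer: 3, 1, 2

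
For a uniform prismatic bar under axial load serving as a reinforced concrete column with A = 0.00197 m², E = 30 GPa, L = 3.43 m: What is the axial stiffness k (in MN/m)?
Model: a uniform prismatic bar under axial load, so k = (A·E) / L.
Convert to SI units:
  E = 30 GPa = 3 × 10¹⁰ Pa
Substitute:
  k = (0.00197 × (3 × 10¹⁰)) / 3.43
  k = 1.723 × 10⁷ N/m
Convert: k = 1.723 × 10⁷ N/m = 17.23 MN/m
Final answer: k = 17.23 MN/m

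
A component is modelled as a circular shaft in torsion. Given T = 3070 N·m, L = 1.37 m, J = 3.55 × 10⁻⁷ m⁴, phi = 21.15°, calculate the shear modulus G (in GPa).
Model: a circular shaft in torsion, so phi = (T·L) / (G·J).
Solve for G: G = (T·L) / (phi·J).
Convert to SI units:
  phi = 21.15° = 0.3691 rad
Substitute:
  G = (3070 × 1.37) / (0.3691 × (3.55 × 10⁻⁷))
  G = 3.21 × 10¹⁰ Pa
Convert: G = 3.21 × 10¹⁰ Pa = 32.1 GPa
Final answer: G = 32.1 GPa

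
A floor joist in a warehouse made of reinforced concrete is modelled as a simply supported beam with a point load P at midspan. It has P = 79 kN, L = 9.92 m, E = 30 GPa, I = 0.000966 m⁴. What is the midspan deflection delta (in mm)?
Model: a simply supported beam with a point load P at midspan, so delta = (P·L^3) / (48·E·I).
Convert to SI units:
  P = 79 kN = 79000 N
  E = 30 GPa = 3 × 10¹⁰ Pa
Substitute:
  delta = (79000 × 9.92^3) / (48 × (3 × 10¹⁰) × 0.000966)
  delta = 0.05544 m
Convert: delta = 0.05544 m = 55.44 mm
Final answer: delta = 55.44 mm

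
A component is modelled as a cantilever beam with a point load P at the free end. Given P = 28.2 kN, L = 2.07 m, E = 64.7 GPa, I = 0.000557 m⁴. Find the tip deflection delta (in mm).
Model: a cantilever beam with a point load P at the free end, so delta = (P·L^3) / (3·E·I).
Convert to SI units:
  P = 28.2 kN = 28200 N
  E = 64.7 GPa = 6.47 × 10¹⁰ Pa
Substitute:
  delta = (28200 × 2.07^3) / (3 × (6.47 × 10¹⁰) × 0.000557)
  delta = 0.002314 m
Convert: delta = 0.002314 m = 2.314 mm
Final answer: delta = 2.314 mm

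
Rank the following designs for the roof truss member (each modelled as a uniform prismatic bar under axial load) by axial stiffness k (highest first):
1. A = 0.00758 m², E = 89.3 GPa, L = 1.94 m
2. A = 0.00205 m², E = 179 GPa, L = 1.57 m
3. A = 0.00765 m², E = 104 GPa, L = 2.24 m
Model: a uniform prismatic bar under axial load, so k = (A·E) / L (SI units).
  Case 1: k = (0.00758 × (8.93 × 10¹⁰)) / 1.94 = 3.489 × 10⁸ N/m = 348.9 MN/m
  Case 2: k = (0.00205 × (1.79 × 10¹¹)) / 1.57 = 2.337 × 10⁸ N/m = 233.7 MN/m
  Case 3: k = (0.00765 × (1.04 × 10¹¹)) / 2.24 = 3.552 × 10⁸ N/m = 355.2 MN/m
Ordering: 355.2 MN/m (case 3) > 348.9 MN/m (case 1) > 233.7 MN/m (case 2)
Final answer: 3, 1, 2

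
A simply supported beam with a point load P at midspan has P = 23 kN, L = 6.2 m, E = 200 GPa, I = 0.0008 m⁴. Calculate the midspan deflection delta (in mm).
Model: a simply supported beam with a point load P at midspan, so delta = (P·L^3) / (48·E·I).
Convert to SI units:
  P = 23 kN = 23000 N
  E = 200 GPa = 2 × 10¹¹ Pa
Substitute:
  delta = (23000 × 6.2^3) / (48 × (2 × 10¹¹) × 0.0008)
  delta = 0.0007137 m
Convert: delta = 0.0007137 m = 0.7137 mm
Final answer: delta = 0.7137 mm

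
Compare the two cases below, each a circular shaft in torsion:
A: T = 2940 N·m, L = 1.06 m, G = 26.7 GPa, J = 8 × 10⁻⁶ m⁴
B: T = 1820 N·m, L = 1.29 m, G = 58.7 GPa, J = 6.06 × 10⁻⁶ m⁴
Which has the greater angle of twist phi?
Model: a circular shaft in torsion, so phi = (T·L) / (G·J) (SI units).
  A: phi = (2940 × 1.06) / ((2.67 × 10¹⁰) × (8 × 10⁻⁶)) = 0.01459 rad = 0.8359°
  B: phi = (1820 × 1.29) / ((5.87 × 10¹⁰) × (6.06 × 10⁻⁶)) = 0.0066 rad = 0.3782°
0.8359° > 0.3782°, so A is larger.
Final answer: A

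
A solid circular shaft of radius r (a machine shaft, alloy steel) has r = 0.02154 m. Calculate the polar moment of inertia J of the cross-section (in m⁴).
Model: a solid circular shaft of radius r, so J = (π·r^4) / 2.
Substitute:
  J = (π × 0.02154^4) / 2
  J = 3.381 × 10⁻⁷ m⁴
Final answer: J = 3.381 × 10⁻⁷ m⁴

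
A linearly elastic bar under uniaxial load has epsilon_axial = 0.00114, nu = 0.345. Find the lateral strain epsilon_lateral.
Model: a linearly elastic bar under uniaxial load, so epsilon_lateral = -nu·epsilon_axial.
Substitute:
  epsilon_lateral = -(0.345 × 0.00114)
  epsilon_lateral = -0.0003933
Final answer: epsilon_lateral = -0.0003933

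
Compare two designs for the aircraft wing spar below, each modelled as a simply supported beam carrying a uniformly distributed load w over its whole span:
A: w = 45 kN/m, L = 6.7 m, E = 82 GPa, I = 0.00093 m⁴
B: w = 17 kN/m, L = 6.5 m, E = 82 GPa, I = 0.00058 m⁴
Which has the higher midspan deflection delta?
Model: a simply supported beam carrying a uniformly distributed load w over its whole span, so delta = (5·w·L^4) / (384·E·I) (SI units).
  A: delta = (5 × 45000 × 6.7^4) / (384 × (8.2 × 10¹⁰) × 0.00093) = 0.01548 m = 15.48 mm
  B: delta = (5 × 17000 × 6.5^4) / (384 × (8.2 × 10¹⁰) × 0.00058) = 0.008308 m = 8.308 mm
15.48 mm > 8.308 mm, so A is larger.
Final answer: A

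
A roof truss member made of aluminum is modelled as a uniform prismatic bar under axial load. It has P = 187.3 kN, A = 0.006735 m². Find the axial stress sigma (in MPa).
Model: a uniform prismatic bar under axial load, so sigma = P / A.
Convert to SI units:
  P = 187.3 kN = 187300 N
Substitute:
  sigma = 187300 / 0.006735
  sigma = 2.781 × 10⁷ Pa
Convert: sigma = 2.781 × 10⁷ Pa = 27.81 MPa
Final answer: sigma = 27.81 MPa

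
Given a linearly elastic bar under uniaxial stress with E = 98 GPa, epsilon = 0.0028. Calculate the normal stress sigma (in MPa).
Model: a linearly elastic bar under uniaxial stress, so sigma = E·epsilon.
Convert to SI units:
  E = 98 GPa = 9.8 × 10¹⁰ Pa
Substitute:
  sigma = (9.8 × 10¹⁰) × 0.0028
  sigma = 2.744 × 10⁸ Pa
Convert: sigma = 2.744 × 10⁸ Pa = 274.4 MPa
Final answer: sigma = 274.4 MPa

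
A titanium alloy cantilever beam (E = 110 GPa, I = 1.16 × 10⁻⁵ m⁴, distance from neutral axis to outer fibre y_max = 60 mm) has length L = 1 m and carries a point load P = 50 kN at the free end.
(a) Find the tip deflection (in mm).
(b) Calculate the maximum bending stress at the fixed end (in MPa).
(a) Tip deflection of a cantilever with an end point load: δ = P·L^3 / (3·E·I). Convert P = 50 kN = 50000 N, E = 110 GPa = 1.1 × 10¹¹ Pa.
  δ = (50000 × 1^3) / (3 × (1.1 × 10¹¹) × (1.16 × 10⁻⁵)) = 0.01306 m = 13.06 mm
(b) Maximum bending moment at the fixed end: M = P·L = 50000 × 1 = 50000 N·m. Convert y_max = 60 mm = 0.06 m.
  σ = M·y_max / I = (50000 × 0.06) / (1.16 × 10⁻⁵) = 2.586 × 10⁸ Pa = 258.6 MPa
Final answer: (a) δ = 13.06 mm, (b) σ = 258.6 MPa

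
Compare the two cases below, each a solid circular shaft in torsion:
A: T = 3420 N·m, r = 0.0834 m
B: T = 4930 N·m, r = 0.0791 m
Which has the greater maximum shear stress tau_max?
Model: a solid circular shaft in torsion, so tau_max = (2·T) / (π·r^3) (SI units).
  A: tau_max = (2 × 3420) / (π × 0.0834^3) = 3.753 × 10⁶ Pa = 3.753 MPa
  B: tau_max = (2 × 4930) / (π × 0.0791^3) = 6.342 × 10⁶ Pa = 6.342 MPa
6.342 MPa > 3.753 MPa, so B is larger.
Final answer: B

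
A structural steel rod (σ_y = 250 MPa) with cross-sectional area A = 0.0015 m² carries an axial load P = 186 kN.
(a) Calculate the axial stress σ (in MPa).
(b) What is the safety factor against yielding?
(a) Axial stress σ = P/A. Convert P = 186 kN = 186000 N.
  σ = 186000 / 0.0015 = 1.24 × 10⁸ Pa = 124 MPa
(b) Safety factor SF = σ_y/σ = 250 / 124 = 2.016
Final answer: (a) σ = 124 MPa, (b) SF = 2.016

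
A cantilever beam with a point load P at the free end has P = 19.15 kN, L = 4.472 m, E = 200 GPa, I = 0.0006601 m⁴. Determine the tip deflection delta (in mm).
Model: a cantilever beam with a point load P at the free end, so delta = (P·L^3) / (3·E·I).
Convert to SI units:
  P = 19.15 kN = 19150 N
  E = 200 GPa = 2 × 10¹¹ Pa
Substitute:
  delta = (19150 × 4.472^3) / (3 × (2 × 10¹¹) × 0.0006601)
  delta = 0.004324 m
Convert: delta = 0.004324 m = 4.324 mm
Final answer: delta = 4.324 mm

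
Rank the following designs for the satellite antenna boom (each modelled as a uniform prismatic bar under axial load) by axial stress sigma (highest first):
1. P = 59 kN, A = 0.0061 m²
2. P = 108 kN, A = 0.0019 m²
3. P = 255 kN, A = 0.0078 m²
Model: a uniform prismatic bar under axial load, so sigma = P / A (SI units).
  Case 1: sigma = 59000 / 0.0061 = 9.672 × 10⁶ Pa = 9.672 MPa
  Case 2: sigma = 108000 / 0.0019 = 5.684 × 10⁷ Pa = 56.84 MPa
  Case 3: sigma = 255000 / 0.0078 = 3.269 × 10⁷ Pa = 32.69 MPa
Ordering: 56.84 MPa (case 2) > 32.69 MPa (case 3) > 9.672 MPa (case 1)
Final answer: 2, 3, 1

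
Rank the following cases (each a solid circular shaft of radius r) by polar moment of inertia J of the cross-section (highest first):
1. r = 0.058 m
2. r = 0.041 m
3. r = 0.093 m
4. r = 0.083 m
Model: a solid circular shaft of radius r, so J = (π·r^4) / 2 (SI units).
  Case 1: J = (π × 0.058^4) / 2 = 1.778 × 10⁻⁵ m⁴
  Case 2: J = (π × 0.041^4) / 2 = 4.439 × 10⁻⁶ m⁴
  Case 3: J = (π × 0.093^4) / 2 = 0.0001175 m⁴
  Case 4: J = (π × 0.083^4) / 2 = 7.455 × 10⁻⁵ m⁴
Ordering: 0.0001175 m⁴ (case 3) > 7.455 × 10⁻⁵ m⁴ (case 4) > 1.778 × 10⁻⁵ m⁴ (case 1) > 4.439 × 10⁻⁶ m⁴ (case 2)
Final answer: 3, 4, 1, 2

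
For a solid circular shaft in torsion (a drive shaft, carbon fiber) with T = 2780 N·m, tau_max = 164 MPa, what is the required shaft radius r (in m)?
Model: a solid circular shaft in torsion, so tau_max = (2·T) / (π·r^3).
Solve for r: r = ((2·T) / (π·tau_max))^(1/3).
Convert to SI units:
  tau_max = 164 MPa = 1.64 × 10⁸ Pa
Substitute:
  r = ((2 × 2780) / (π × (1.64 × 10⁸)))^(1/3)
  r = 0.0221 m
Final answer: r = 0.0221 m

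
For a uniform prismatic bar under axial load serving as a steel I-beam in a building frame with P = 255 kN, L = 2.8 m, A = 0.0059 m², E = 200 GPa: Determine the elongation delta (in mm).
Model: a uniform prismatic bar under axial load, so delta = (P·L) / (A·E).
Convert to SI units:
  P = 255 kN = 255000 N
  E = 200 GPa = 2 × 10¹¹ Pa
Substitute:
  delta = (255000 × 2.8) / (0.0059 × (2 × 10¹¹))
  delta = 0.0006051 m
Convert: delta = 0.0006051 m = 0.6051 mm
Final answer: delta = 0.6051 mm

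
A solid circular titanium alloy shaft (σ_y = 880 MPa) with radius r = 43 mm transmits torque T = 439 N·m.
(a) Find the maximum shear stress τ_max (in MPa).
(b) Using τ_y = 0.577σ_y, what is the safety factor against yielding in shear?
(a) For a solid circular shaft, τ_max = T·r/J with J = π·r^4/2, i.e. τ_max = 2·T / (π·r^3). Convert r = 43 mm = 0.043 m.
  τ_max = (2 × 439) / (π × 0.043^3) = 3.515 × 10⁶ Pa = 3.515 MPa
(b) τ_y = 0.577 × 880 = 507.76 MPa
  SF = τ_y/τ_max = 507.76 / 3.515 = 144.5
Final answer: (a) τ_max = 3.515 MPa, (b) SF = 144.5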